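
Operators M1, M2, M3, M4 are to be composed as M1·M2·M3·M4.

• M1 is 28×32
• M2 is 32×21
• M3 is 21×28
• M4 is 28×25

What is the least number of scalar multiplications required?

48216

Adjacent pairs: M1M2 = 28·32·21 = 18816; M2M3 = 32·21·28 = 18816; M3M4 = 21·28·25 = 14700.
Length 3: M1..M3: k=1: 0+18816+28·32·28=43904; k=2: 18816+0+28·21·28=35280 → min 35280 | M2..M4: k=2: 0+14700+32·21·25=31500; k=3: 18816+0+32·28·25=41216 → min 31500.
Length 4: M1..M4: k=1: 0+31500+28·32·25=53900; k=2: 18816+14700+28·21·25=48216; k=3: 35280+0+28·28·25=54880 → min 48216.
Optimal order: ((M1·M2)·(M3·M4)) with cost 48216.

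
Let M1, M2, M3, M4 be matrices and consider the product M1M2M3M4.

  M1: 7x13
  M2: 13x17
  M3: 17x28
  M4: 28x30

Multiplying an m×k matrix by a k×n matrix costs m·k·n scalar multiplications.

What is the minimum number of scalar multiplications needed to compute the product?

10759

Adjacent pairs: M1M2 = 7·13·17 = 1547; M2M3 = 13·17·28 = 6188; M3M4 = 17·28·30 = 14280.
Length 3: M1..M3: k=1: 0+6188+7·13·28=8736; k=2: 1547+0+7·17·28=4879 → min 4879 | M2..M4: k=2: 0+14280+13·17·30=20910; k=3: 6188+0+13·28·30=17108 → min 17108.
Length 4: M1..M4: k=1: 0+17108+7·13·30=19838; k=2: 1547+14280+7·17·30=19397; k=3: 4879+0+7·28·30=10759 → min 10759.
Optimal order: (((M1M2)M3)M4) with cost 10759.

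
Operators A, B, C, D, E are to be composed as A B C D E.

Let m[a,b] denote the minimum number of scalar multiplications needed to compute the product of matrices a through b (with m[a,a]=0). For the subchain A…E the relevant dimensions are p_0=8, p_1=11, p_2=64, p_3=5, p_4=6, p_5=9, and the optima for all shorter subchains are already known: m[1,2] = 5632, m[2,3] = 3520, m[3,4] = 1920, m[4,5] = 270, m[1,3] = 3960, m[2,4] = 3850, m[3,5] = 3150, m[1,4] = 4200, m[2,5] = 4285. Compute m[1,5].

4590

m[1,5] = min over k∈[1,4] of m[1,k]+m[k+1,5]+p_{0}·p_k·p_{5}.
k=1: 0 + 4285 + 8·11·9 = 5077; k=2: 5632 + 3150 + 8·64·9 = 13390; k=3: 3960 + 270 + 8·5·9 = 4590; k=4: 4200 + 0 + 8·6·9 = 4632.
Minimum: 4590 at k=3.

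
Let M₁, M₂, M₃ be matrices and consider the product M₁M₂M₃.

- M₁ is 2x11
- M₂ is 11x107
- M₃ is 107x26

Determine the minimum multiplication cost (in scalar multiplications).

Order (M₁(M₂M₃)): (M₂M₃): 11×107 by 107×26 → 11×26, cost 11·107·26 = 30602; (M₁(M₂M₃)): 2×11 by 11×26 → 2×26, cost 2·11·26 = 572; cumulative 31174. Total 31174.
Order ((M₁M₂)M₃): (M₁M₂): 2×11 by 11×107 → 2×107, cost 2·11·107 = 2354; ((M₁M₂)M₃): 2×107 by 107×26 → 2×26, cost 2·107·26 = 5564; cumulative 7918. Total 7918.
Minimum: 7918.

7918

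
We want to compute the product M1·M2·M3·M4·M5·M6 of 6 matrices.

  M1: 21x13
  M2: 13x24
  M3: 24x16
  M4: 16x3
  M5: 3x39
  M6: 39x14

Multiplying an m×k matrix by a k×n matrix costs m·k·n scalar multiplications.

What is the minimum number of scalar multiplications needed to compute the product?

5427

Adjacent pairs: M1M2 = 21·13·24 = 6552; M2M3 = 13·24·16 = 4992; M3M4 = 24·16·3 = 1152; M4M5 = 16·3·39 = 1872; M5M6 = 3·39·14 = 1638.
Length 3: M1..M3: k=1: 0+4992+21·13·16=9360; k=2: 6552+0+21·24·16=14616 → min 9360 | M2..M4: k=2: 0+1152+13·24·3=2088; k=3: 4992+0+13·16·3=5616 → min 2088 | M3..M5: k=3: 0+1872+24·16·39=16848; k=4: 1152+0+24·3·39=3960 → min 3960 | M4..M6: k=4: 0+1638+16·3·14=2310; k=5: 1872+0+16·39·14=10608 → min 2310.
Length 4: M1..M4: k=1: 0+2088+21·13·3=2907; k=2: 6552+1152+21·24·3=9216; k=3: 9360+0+21·16·3=10368 → min 2907 | M2..M5: k=2: 0+3960+13·24·39=16128; k=3: 4992+1872+13·16·39=14976; k=4: 2088+0+13·3·39=3609 → min 3609 | M3..M6: k=3: 0+2310+24·16·14=7686; k=4: 1152+1638+24·3·14=3798; k=5: 3960+0+24·39·14=17064 → min 3798.
Length 5: M1..M5: k=1: 0+3609+21·13·39=14256; k=2: 6552+3960+21·24·39=30168; k=3: 9360+1872+21·16·39=24336; k=4: 2907+0+21·3·39=5364 → min 5364 | M2..M6: k=2: 0+3798+13·24·14=8166; k=3: 4992+2310+13·16·14=10214; k=4: 2088+1638+13·3·14=4272; k=5: 3609+0+13·39·14=10707 → min 4272.
Length 6: M1..M6: k=1: 0+4272+21·13·14=8094; k=2: 6552+3798+21·24·14=17406; k=3: 9360+2310+21·16·14=16374; k=4: 2907+1638+21·3·14=5427; k=5: 5364+0+21·39·14=16830 → min 5427.
Optimal order: ((M1·(M2·(M3·M4)))·(M5·M6)) with cost 5427.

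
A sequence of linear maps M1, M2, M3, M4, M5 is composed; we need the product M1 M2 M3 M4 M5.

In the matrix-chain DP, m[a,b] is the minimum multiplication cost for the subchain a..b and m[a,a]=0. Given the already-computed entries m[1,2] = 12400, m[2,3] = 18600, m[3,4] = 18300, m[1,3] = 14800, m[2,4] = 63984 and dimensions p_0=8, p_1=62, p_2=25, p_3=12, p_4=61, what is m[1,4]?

20656

m[1,4] = min over k∈[1,3] of m[1,k]+m[k+1,4]+p_{0}·p_k·p_{4}.
k=1: 0 + 63984 + 8·62·61 = 94240; k=2: 12400 + 18300 + 8·25·61 = 42900; k=3: 14800 + 0 + 8·12·61 = 20656.
Minimum: 20656 at k=3.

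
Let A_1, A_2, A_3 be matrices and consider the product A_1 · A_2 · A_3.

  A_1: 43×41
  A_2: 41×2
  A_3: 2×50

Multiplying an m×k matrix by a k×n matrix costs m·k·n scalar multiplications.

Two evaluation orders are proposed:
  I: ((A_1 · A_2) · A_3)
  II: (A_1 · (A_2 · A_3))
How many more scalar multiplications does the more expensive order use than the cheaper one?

Order I = ((A_1 · A_2) · A_3): (A_1 · A_2): 43×41 by 41×2 → 43×2, cost 43·41·2 = 3526; ((A_1 · A_2) · A_3): 43×2 by 2×50 → 43×50, cost 43·2·50 = 4300; cumulative 7826. Total 7826.
Order II = (A_1 · (A_2 · A_3)): (A_2 · A_3): 41×2 by 2×50 → 41×50, cost 41·2·50 = 4100; (A_1 · (A_2 · A_3)): 43×41 by 41×50 → 43×50, cost 43·41·50 = 88150; cumulative 92250. Total 92250.
Difference: |7826 − 92250| = 84424.

84424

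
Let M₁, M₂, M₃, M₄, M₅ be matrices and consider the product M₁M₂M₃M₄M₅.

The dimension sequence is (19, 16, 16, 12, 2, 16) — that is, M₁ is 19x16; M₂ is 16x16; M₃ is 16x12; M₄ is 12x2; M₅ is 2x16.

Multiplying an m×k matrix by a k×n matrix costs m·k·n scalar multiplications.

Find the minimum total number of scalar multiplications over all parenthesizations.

Adjacent pairs: M₁M₂ = 19·16·16 = 4864; M₂M₃ = 16·16·12 = 3072; M₃M₄ = 16·12·2 = 384; M₄M₅ = 12·2·16 = 384.
Length 3: M₁..M₃: k=1: 0+3072+19·16·12=6720; k=2: 4864+0+19·16·12=8512 → min 6720 | M₂..M₄: k=2: 0+384+16·16·2=896; k=3: 3072+0+16·12·2=3456 → min 896 | M₃..M₅: k=3: 0+384+16·12·16=3456; k=4: 384+0+16·2·16=896 → min 896.
Length 4: M₁..M₄: k=1: 0+896+19·16·2=1504; k=2: 4864+384+19·16·2=5856; k=3: 6720+0+19·12·2=7176 → min 1504 | M₂..M₅: k=2: 0+896+16·16·16=4992; k=3: 3072+384+16·12·16=6528; k=4: 896+0+16·2·16=1408 → min 1408.
Length 5: M₁..M₅: k=1: 0+1408+19·16·16=6272; k=2: 4864+896+19·16·16=10624; k=3: 6720+384+19·12·16=10752; k=4: 1504+0+19·2·16=2112 → min 2112.
Optimal order: ((M₁(M₂(M₃M₄)))M₅) with cost 2112.

2112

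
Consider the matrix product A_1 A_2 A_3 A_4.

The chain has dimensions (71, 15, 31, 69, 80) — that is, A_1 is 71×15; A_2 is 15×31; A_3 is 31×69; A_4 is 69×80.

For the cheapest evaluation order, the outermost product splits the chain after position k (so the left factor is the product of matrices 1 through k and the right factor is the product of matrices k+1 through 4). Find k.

Adjacent pairs: A_1A_2 = 71·15·31 = 33015; A_2A_3 = 15·31·69 = 32085; A_3A_4 = 31·69·80 = 171120.
Length 3: A_1..A_3: k=1: 0+32085+71·15·69=105570; k=2: 33015+0+71·31·69=184884 → min 105570 | A_2..A_4: k=2: 0+171120+15·31·80=208320; k=3: 32085+0+15·69·80=114885 → min 114885.
Top-level splits: k=1: (A_1..A_1)·(A_2..A_4) → 0+114885+71·15·80 = 200085; k=2: (A_1..A_2)·(A_3..A_4) → 33015+171120+71·31·80 = 380215; k=3: (A_1..A_3)·(A_4..A_4) → 105570+0+71·69·80 = 497490.
Best split is after A_1, i.e. k = 1.

1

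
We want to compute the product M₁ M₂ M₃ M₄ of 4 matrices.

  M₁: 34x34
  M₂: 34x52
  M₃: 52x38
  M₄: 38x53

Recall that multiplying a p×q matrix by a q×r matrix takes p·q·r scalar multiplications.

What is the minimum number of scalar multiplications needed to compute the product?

Adjacent pairs: M₁M₂ = 34·34·52 = 60112; M₂M₃ = 34·52·38 = 67184; M₃M₄ = 52·38·53 = 104728.
Length 3: M₁..M₃: k=1: 0+67184+34·34·38=111112; k=2: 60112+0+34·52·38=127296 → min 111112 | M₂..M₄: k=2: 0+104728+34·52·53=198432; k=3: 67184+0+34·38·53=135660 → min 135660.
Length 4: M₁..M₄: k=1: 0+135660+34·34·53=196928; k=2: 60112+104728+34·52·53=258544; k=3: 111112+0+34·38·53=179588 → min 179588.
Optimal order: ((M₁ (M₂ M₃)) M₄) with cost 179588.

179588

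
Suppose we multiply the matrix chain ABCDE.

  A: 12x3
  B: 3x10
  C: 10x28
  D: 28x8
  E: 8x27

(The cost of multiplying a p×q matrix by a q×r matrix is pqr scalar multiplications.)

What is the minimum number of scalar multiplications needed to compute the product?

Adjacent pairs: AB = 12·3·10 = 360; BC = 3·10·28 = 840; CD = 10·28·8 = 2240; DE = 28·8·27 = 6048.
Length 3: A..C: k=1: 0+840+12·3·28=1848; k=2: 360+0+12·10·28=3720 → min 1848 | B..D: k=2: 0+2240+3·10·8=2480; k=3: 840+0+3·28·8=1512 → min 1512 | C..E: k=3: 0+6048+10·28·27=13608; k=4: 2240+0+10·8·27=4400 → min 4400.
Length 4: A..D: k=1: 0+1512+12·3·8=1800; k=2: 360+2240+12·10·8=3560; k=3: 1848+0+12·28·8=4536 → min 1800 | B..E: k=2: 0+4400+3·10·27=5210; k=3: 840+6048+3·28·27=9156; k=4: 1512+0+3·8·27=2160 → min 2160.
Length 5: A..E: k=1: 0+2160+12·3·27=3132; k=2: 360+4400+12·10·27=8000; k=3: 1848+6048+12·28·27=16968; k=4: 1800+0+12·8·27=4392 → min 3132.
Optimal order: (A(((BC)D)E)) with cost 3132.

3132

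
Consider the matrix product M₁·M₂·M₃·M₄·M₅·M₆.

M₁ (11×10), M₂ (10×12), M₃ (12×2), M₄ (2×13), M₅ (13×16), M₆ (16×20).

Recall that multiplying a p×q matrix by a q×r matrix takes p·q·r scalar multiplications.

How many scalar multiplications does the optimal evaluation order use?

Adjacent pairs: M₁M₂ = 11·10·12 = 1320; M₂M₃ = 10·12·2 = 240; M₃M₄ = 12·2·13 = 312; M₄M₅ = 2·13·16 = 416; M₅M₆ = 13·16·20 = 4160.
Length 3: M₁..M₃: k=1: 0+240+11·10·2=460; k=2: 1320+0+11·12·2=1584 → min 460 | M₂..M₄: k=2: 0+312+10·12·13=1872; k=3: 240+0+10·2·13=500 → min 500 | M₃..M₅: k=3: 0+416+12·2·16=800; k=4: 312+0+12·13·16=2808 → min 800 | M₄..M₆: k=4: 0+4160+2·13·20=4680; k=5: 416+0+2·16·20=1056 → min 1056.
Length 4: M₁..M₄: k=1: 0+500+11·10·13=1930; k=2: 1320+312+11·12·13=3348; k=3: 460+0+11·2·13=746 → min 746 | M₂..M₅: k=2: 0+800+10·12·16=2720; k=3: 240+416+10·2·16=976; k=4: 500+0+10·13·16=2580 → min 976 | M₃..M₆: k=3: 0+1056+12·2·20=1536; k=4: 312+4160+12·13·20=7592; k=5: 800+0+12·16·20=4640 → min 1536.
Length 5: M₁..M₅: k=1: 0+976+11·10·16=2736; k=2: 1320+800+11·12·16=4232; k=3: 460+416+11·2·16=1228; k=4: 746+0+11·13·16=3034 → min 1228 | M₂..M₆: k=2: 0+1536+10·12·20=3936; k=3: 240+1056+10·2·20=1696; k=4: 500+4160+10·13·20=7260; k=5: 976+0+10·16·20=4176 → min 1696.
Length 6: M₁..M₆: k=1: 0+1696+11·10·20=3896; k=2: 1320+1536+11·12·20=5496; k=3: 460+1056+11·2·20=1956; k=4: 746+4160+11·13·20=7766; k=5: 1228+0+11·16·20=4748 → min 1956.
Optimal order: ((M₁·(M₂·M₃))·((M₄·M₅)·M₆)) with cost 1956.

1956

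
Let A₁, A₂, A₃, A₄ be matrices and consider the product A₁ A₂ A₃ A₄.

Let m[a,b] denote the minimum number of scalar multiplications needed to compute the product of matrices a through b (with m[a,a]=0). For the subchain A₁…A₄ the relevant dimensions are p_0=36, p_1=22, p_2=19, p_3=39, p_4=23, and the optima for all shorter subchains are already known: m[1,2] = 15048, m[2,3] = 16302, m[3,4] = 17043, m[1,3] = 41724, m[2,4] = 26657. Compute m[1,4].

m[1,4] = min over k∈[1,3] of m[1,k]+m[k+1,4]+p_{0}·p_k·p_{4}.
k=1: 0 + 26657 + 36·22·23 = 44873; k=2: 15048 + 17043 + 36·19·23 = 47823; k=3: 41724 + 0 + 36·39·23 = 74016.
Minimum: 44873 at k=1.

44873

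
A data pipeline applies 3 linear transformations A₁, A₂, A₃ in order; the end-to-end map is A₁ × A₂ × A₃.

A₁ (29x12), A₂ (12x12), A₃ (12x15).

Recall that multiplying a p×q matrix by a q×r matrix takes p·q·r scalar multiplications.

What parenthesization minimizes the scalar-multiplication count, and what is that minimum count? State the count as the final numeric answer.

(A₁ × (A₂ × A₃)): cost 7380.
((A₁ × A₂) × A₃): cost 9396.
Optimal: (A₁ × (A₂ × A₃)) with cost 7380.

7380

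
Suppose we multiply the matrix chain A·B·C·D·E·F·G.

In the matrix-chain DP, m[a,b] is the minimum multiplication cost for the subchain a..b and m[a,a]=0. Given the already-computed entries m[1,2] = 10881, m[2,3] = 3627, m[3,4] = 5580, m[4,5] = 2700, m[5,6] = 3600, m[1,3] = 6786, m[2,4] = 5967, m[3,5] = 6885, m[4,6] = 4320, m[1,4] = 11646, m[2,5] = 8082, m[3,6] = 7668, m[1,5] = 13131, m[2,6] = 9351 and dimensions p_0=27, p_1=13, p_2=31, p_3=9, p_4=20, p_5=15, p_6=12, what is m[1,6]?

m[1,6] = min over k∈[1,5] of m[1,k]+m[k+1,6]+p_{0}·p_k·p_{6}.
k=1: 0 + 9351 + 27·13·12 = 13563; k=2: 10881 + 7668 + 27·31·12 = 28593; k=3: 6786 + 4320 + 27·9·12 = 14022; k=4: 11646 + 3600 + 27·20·12 = 21726; k=5: 13131 + 0 + 27·15·12 = 17991.
Minimum: 13563 at k=1.

13563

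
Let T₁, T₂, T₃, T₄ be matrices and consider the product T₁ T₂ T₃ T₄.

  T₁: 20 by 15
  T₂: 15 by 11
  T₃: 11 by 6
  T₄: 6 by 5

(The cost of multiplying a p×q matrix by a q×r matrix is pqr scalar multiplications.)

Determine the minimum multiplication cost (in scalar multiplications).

2655

Adjacent pairs: T₁T₂ = 20·15·11 = 3300; T₂T₃ = 15·11·6 = 990; T₃T₄ = 11·6·5 = 330.
Length 3: T₁..T₃: k=1: 0+990+20·15·6=2790; k=2: 3300+0+20·11·6=4620 → min 2790 | T₂..T₄: k=2: 0+330+15·11·5=1155; k=3: 990+0+15·6·5=1440 → min 1155.
Length 4: T₁..T₄: k=1: 0+1155+20·15·5=2655; k=2: 3300+330+20·11·5=4730; k=3: 2790+0+20·6·5=3390 → min 2655.
Optimal order: (T₁ (T₂ (T₃ T₄))) with cost 2655.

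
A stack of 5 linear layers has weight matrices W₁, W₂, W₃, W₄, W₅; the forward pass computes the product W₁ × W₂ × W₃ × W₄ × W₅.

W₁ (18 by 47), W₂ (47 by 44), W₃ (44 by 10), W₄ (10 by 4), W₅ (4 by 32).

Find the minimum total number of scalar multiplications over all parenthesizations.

Adjacent pairs: W₁W₂ = 18·47·44 = 37224; W₂W₃ = 47·44·10 = 20680; W₃W₄ = 44·10·4 = 1760; W₄W₅ = 10·4·32 = 1280.
Length 3: W₁..W₃: k=1: 0+20680+18·47·10=29140; k=2: 37224+0+18·44·10=45144 → min 29140 | W₂..W₄: k=2: 0+1760+47·44·4=10032; k=3: 20680+0+47·10·4=22560 → min 10032 | W₃..W₅: k=3: 0+1280+44·10·32=15360; k=4: 1760+0+44·4·32=7392 → min 7392.
Length 4: W₁..W₄: k=1: 0+10032+18·47·4=13416; k=2: 37224+1760+18·44·4=42152; k=3: 29140+0+18·10·4=29860 → min 13416 | W₂..W₅: k=2: 0+7392+47·44·32=73568; k=3: 20680+1280+47·10·32=37000; k=4: 10032+0+47·4·32=16048 → min 16048.
Length 5: W₁..W₅: k=1: 0+16048+18·47·32=43120; k=2: 37224+7392+18·44·32=69960; k=3: 29140+1280+18·10·32=36180; k=4: 13416+0+18·4·32=15720 → min 15720.
Optimal order: ((W₁ × (W₂ × (W₃ × W₄))) × W₅) with cost 15720.

15720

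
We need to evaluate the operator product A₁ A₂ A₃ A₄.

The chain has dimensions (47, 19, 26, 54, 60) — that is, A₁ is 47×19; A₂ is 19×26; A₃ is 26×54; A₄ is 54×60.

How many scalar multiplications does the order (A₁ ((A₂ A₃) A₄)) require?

141816

(A₂ A₃): 19×26 by 26×54 → 19×54, cost 19·26·54 = 26676
((A₂ A₃) A₄): 19×54 by 54×60 → 19×60, cost 19·54·60 = 61560; cumulative 88236
(A₁ ((A₂ A₃) A₄)): 47×19 by 19×60 → 47×60, cost 47·19·60 = 53580; cumulative 141816
Total: 141816 scalar multiplications.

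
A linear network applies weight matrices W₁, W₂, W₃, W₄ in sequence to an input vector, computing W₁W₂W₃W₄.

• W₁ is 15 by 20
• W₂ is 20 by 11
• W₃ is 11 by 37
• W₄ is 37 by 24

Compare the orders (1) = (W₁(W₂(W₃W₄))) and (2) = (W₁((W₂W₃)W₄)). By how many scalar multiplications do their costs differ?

10852

Order (1) = (W₁(W₂(W₃W₄))): (W₃W₄): 11×37 by 37×24 → 11×24, cost 11·37·24 = 9768; (W₂(W₃W₄)): 20×11 by 11×24 → 20×24, cost 20·11·24 = 5280; cumulative 15048; (W₁(W₂(W₃W₄))): 15×20 by 20×24 → 15×24, cost 15·20·24 = 7200; cumulative 22248. Total 22248.
Order (2) = (W₁((W₂W₃)W₄)): (W₂W₃): 20×11 by 11×37 → 20×37, cost 20·11·37 = 8140; ((W₂W₃)W₄): 20×37 by 37×24 → 20×24, cost 20·37·24 = 17760; cumulative 25900; (W₁((W₂W₃)W₄)): 15×20 by 20×24 → 15×24, cost 15·20·24 = 7200; cumulative 33100. Total 33100.
Difference: |22248 − 33100| = 10852.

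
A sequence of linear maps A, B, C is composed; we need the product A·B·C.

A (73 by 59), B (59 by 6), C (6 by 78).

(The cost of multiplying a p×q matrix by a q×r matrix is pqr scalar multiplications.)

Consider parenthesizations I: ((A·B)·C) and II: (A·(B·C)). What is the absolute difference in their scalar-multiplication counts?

303552

Order I = ((A·B)·C): (A·B): 73×59 by 59×6 → 73×6, cost 73·59·6 = 25842; ((A·B)·C): 73×6 by 6×78 → 73×78, cost 73·6·78 = 34164; cumulative 60006. Total 60006.
Order II = (A·(B·C)): (B·C): 59×6 by 6×78 → 59×78, cost 59·6·78 = 27612; (A·(B·C)): 73×59 by 59×78 → 73×78, cost 73·59·78 = 335946; cumulative 363558. Total 363558.
Difference: |60006 − 363558| = 303552.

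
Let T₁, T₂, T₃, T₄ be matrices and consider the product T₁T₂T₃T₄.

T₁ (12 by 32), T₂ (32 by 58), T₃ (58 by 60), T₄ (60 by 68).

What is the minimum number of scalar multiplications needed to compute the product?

112992

Adjacent pairs: T₁T₂ = 12·32·58 = 22272; T₂T₃ = 32·58·60 = 111360; T₃T₄ = 58·60·68 = 236640.
Length 3: T₁..T₃: k=1: 0+111360+12·32·60=134400; k=2: 22272+0+12·58·60=64032 → min 64032 | T₂..T₄: k=2: 0+236640+32·58·68=362848; k=3: 111360+0+32·60·68=241920 → min 241920.
Length 4: T₁..T₄: k=1: 0+241920+12·32·68=268032; k=2: 22272+236640+12·58·68=306240; k=3: 64032+0+12·60·68=112992 → min 112992.
Optimal order: (((T₁T₂)T₃)T₄) with cost 112992.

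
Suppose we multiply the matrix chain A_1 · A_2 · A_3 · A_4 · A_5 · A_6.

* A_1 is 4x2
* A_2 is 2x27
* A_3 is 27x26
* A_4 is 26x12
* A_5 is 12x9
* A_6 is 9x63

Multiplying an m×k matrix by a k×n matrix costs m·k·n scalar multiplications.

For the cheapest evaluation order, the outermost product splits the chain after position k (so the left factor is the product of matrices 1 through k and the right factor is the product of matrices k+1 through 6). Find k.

1

Adjacent pairs: A_1A_2 = 4·2·27 = 216; A_2A_3 = 2·27·26 = 1404; A_3A_4 = 27·26·12 = 8424; A_4A_5 = 26·12·9 = 2808; A_5A_6 = 12·9·63 = 6804.
Length 3: A_1..A_3: k=1: 0+1404+4·2·26=1612; k=2: 216+0+4·27·26=3024 → min 1612 | A_2..A_4: k=2: 0+8424+2·27·12=9072; k=3: 1404+0+2·26·12=2028 → min 2028 | A_3..A_5: k=3: 0+2808+27·26·9=9126; k=4: 8424+0+27·12·9=11340 → min 9126 | A_4..A_6: k=4: 0+6804+26·12·63=26460; k=5: 2808+0+26·9·63=17550 → min 17550.
Length 4: A_1..A_4: k=1: 0+2028+4·2·12=2124; k=2: 216+8424+4·27·12=9936; k=3: 1612+0+4·26·12=2860 → min 2124 | A_2..A_5: k=2: 0+9126+2·27·9=9612; k=3: 1404+2808+2·26·9=4680; k=4: 2028+0+2·12·9=2244 → min 2244 | A_3..A_6: k=3: 0+17550+27·26·63=61776; k=4: 8424+6804+27·12·63=35640; k=5: 9126+0+27·9·63=24435 → min 24435.
Length 5: A_1..A_5: k=1: 0+2244+4·2·9=2316; k=2: 216+9126+4·27·9=10314; k=3: 1612+2808+4·26·9=5356; k=4: 2124+0+4·12·9=2556 → min 2316 | A_2..A_6: k=2: 0+24435+2·27·63=27837; k=3: 1404+17550+2·26·63=22230; k=4: 2028+6804+2·12·63=10344; k=5: 2244+0+2·9·63=3378 → min 3378.
Top-level splits: k=1: (A_1..A_1)·(A_2..A_6) → 0+3378+4·2·63 = 3882; k=2: (A_1..A_2)·(A_3..A_6) → 216+24435+4·27·63 = 31455; k=3: (A_1..A_3)·(A_4..A_6) → 1612+17550+4·26·63 = 25714; k=4: (A_1..A_4)·(A_5..A_6) → 2124+6804+4·12·63 = 11952; k=5: (A_1..A_5)·(A_6..A_6) → 2316+0+4·9·63 = 4584.
Best split is after A_1, i.e. k = 1.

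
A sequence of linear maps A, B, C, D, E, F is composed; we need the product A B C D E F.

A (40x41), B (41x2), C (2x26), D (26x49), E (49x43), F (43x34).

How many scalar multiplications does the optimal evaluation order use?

15686

Adjacent pairs: AB = 40·41·2 = 3280; BC = 41·2·26 = 2132; CD = 2·26·49 = 2548; DE = 26·49·43 = 54782; EF = 49·43·34 = 71638.
Length 3: A..C: k=1: 0+2132+40·41·26=44772; k=2: 3280+0+40·2·26=5360 → min 5360 | B..D: k=2: 0+2548+41·2·49=6566; k=3: 2132+0+41·26·49=54366 → min 6566 | C..E: k=3: 0+54782+2·26·43=57018; k=4: 2548+0+2·49·43=6762 → min 6762 | D..F: k=4: 0+71638+26·49·34=114954; k=5: 54782+0+26·43·34=92794 → min 92794.
Length 4: A..D: k=1: 0+6566+40·41·49=86926; k=2: 3280+2548+40·2·49=9748; k=3: 5360+0+40·26·49=56320 → min 9748 | B..E: k=2: 0+6762+41·2·43=10288; k=3: 2132+54782+41·26·43=102752; k=4: 6566+0+41·49·43=92953 → min 10288 | C..F: k=3: 0+92794+2·26·34=94562; k=4: 2548+71638+2·49·34=77518; k=5: 6762+0+2·43·34=9686 → min 9686.
Length 5: A..E: k=1: 0+10288+40·41·43=80808; k=2: 3280+6762+40·2·43=13482; k=3: 5360+54782+40·26·43=104862; k=4: 9748+0+40·49·43=94028 → min 13482 | B..F: k=2: 0+9686+41·2·34=12474; k=3: 2132+92794+41·26·34=131170; k=4: 6566+71638+41·49·34=146510; k=5: 10288+0+41·43·34=70230 → min 12474.
Length 6: A..F: k=1: 0+12474+40·41·34=68234; k=2: 3280+9686+40·2·34=15686; k=3: 5360+92794+40·26·34=133514; k=4: 9748+71638+40·49·34=148026; k=5: 13482+0+40·43·34=71962 → min 15686.
Optimal order: ((A B) (((C D) E) F)) with cost 15686.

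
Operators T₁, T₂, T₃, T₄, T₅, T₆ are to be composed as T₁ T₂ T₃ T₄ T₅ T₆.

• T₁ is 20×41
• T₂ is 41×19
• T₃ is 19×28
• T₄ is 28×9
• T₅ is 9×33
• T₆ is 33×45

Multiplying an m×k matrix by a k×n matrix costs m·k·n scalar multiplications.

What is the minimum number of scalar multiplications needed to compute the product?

Adjacent pairs: T₁T₂ = 20·41·19 = 15580; T₂T₃ = 41·19·28 = 21812; T₃T₄ = 19·28·9 = 4788; T₄T₅ = 28·9·33 = 8316; T₅T₆ = 9·33·45 = 13365.
Length 3: T₁..T₃: k=1: 0+21812+20·41·28=44772; k=2: 15580+0+20·19·28=26220 → min 26220 | T₂..T₄: k=2: 0+4788+41·19·9=11799; k=3: 21812+0+41·28·9=32144 → min 11799 | T₃..T₅: k=3: 0+8316+19·28·33=25872; k=4: 4788+0+19·9·33=10431 → min 10431 | T₄..T₆: k=4: 0+13365+28·9·45=24705; k=5: 8316+0+28·33·45=49896 → min 24705.
Length 4: T₁..T₄: k=1: 0+11799+20·41·9=19179; k=2: 15580+4788+20·19·9=23788; k=3: 26220+0+20·28·9=31260 → min 19179 | T₂..T₅: k=2: 0+10431+41·19·33=36138; k=3: 21812+8316+41·28·33=68012; k=4: 11799+0+41·9·33=23976 → min 23976 | T₃..T₆: k=3: 0+24705+19·28·45=48645; k=4: 4788+13365+19·9·45=25848; k=5: 10431+0+19·33·45=38646 → min 25848.
Length 5: T₁..T₅: k=1: 0+23976+20·41·33=51036; k=2: 15580+10431+20·19·33=38551; k=3: 26220+8316+20·28·33=53016; k=4: 19179+0+20·9·33=25119 → min 25119 | T₂..T₆: k=2: 0+25848+41·19·45=60903; k=3: 21812+24705+41·28·45=98177; k=4: 11799+13365+41·9·45=41769; k=5: 23976+0+41·33·45=84861 → min 41769.
Length 6: T₁..T₆: k=1: 0+41769+20·41·45=78669; k=2: 15580+25848+20·19·45=58528; k=3: 26220+24705+20·28·45=76125; k=4: 19179+13365+20·9·45=40644; k=5: 25119+0+20·33·45=54819 → min 40644.
Optimal order: ((T₁ (T₂ (T₃ T₄))) (T₅ T₆)) with cost 40644.

40644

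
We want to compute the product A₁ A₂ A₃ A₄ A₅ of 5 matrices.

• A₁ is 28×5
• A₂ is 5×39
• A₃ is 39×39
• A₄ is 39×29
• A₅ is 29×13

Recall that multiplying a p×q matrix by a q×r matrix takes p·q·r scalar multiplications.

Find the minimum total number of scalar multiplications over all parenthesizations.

Adjacent pairs: A₁A₂ = 28·5·39 = 5460; A₂A₃ = 5·39·39 = 7605; A₃A₄ = 39·39·29 = 44109; A₄A₅ = 39·29·13 = 14703.
Length 3: A₁..A₃: k=1: 0+7605+28·5·39=13065; k=2: 5460+0+28·39·39=48048 → min 13065 | A₂..A₄: k=2: 0+44109+5·39·29=49764; k=3: 7605+0+5·39·29=13260 → min 13260 | A₃..A₅: k=3: 0+14703+39·39·13=34476; k=4: 44109+0+39·29·13=58812 → min 34476.
Length 4: A₁..A₄: k=1: 0+13260+28·5·29=17320; k=2: 5460+44109+28·39·29=81237; k=3: 13065+0+28·39·29=44733 → min 17320 | A₂..A₅: k=2: 0+34476+5·39·13=37011; k=3: 7605+14703+5·39·13=24843; k=4: 13260+0+5·29·13=15145 → min 15145.
Length 5: A₁..A₅: k=1: 0+15145+28·5·13=16965; k=2: 5460+34476+28·39·13=54132; k=3: 13065+14703+28·39·13=41964; k=4: 17320+0+28·29·13=27876 → min 16965.
Optimal order: (A₁ (((A₂ A₃) A₄) A₅)) with cost 16965.

16965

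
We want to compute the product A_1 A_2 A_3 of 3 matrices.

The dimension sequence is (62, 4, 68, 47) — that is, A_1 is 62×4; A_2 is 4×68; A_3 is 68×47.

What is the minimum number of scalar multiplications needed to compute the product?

Order (A_1 (A_2 A_3)): (A_2 A_3): 4×68 by 68×47 → 4×47, cost 4·68·47 = 12784; (A_1 (A_2 A_3)): 62×4 by 4×47 → 62×47, cost 62·4·47 = 11656; cumulative 24440. Total 24440.
Order ((A_1 A_2) A_3): (A_1 A_2): 62×4 by 4×68 → 62×68, cost 62·4·68 = 16864; ((A_1 A_2) A_3): 62×68 by 68×47 → 62×47, cost 62·68·47 = 198152; cumulative 215016. Total 215016.
Minimum: 24440.

24440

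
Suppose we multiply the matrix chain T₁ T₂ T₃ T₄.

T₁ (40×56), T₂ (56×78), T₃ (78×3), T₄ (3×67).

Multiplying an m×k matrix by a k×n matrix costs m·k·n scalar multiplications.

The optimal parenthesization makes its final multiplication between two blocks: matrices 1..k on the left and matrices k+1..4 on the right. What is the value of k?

Adjacent pairs: T₁T₂ = 40·56·78 = 174720; T₂T₃ = 56·78·3 = 13104; T₃T₄ = 78·3·67 = 15678.
Length 3: T₁..T₃: k=1: 0+13104+40·56·3=19824; k=2: 174720+0+40·78·3=184080 → min 19824 | T₂..T₄: k=2: 0+15678+56·78·67=308334; k=3: 13104+0+56·3·67=24360 → min 24360.
Top-level splits: k=1: (T₁..T₁)·(T₂..T₄) → 0+24360+40·56·67 = 174440; k=2: (T₁..T₂)·(T₃..T₄) → 174720+15678+40·78·67 = 399438; k=3: (T₁..T₃)·(T₄..T₄) → 19824+0+40·3·67 = 27864.
Best split is after T₃, i.e. k = 3.

3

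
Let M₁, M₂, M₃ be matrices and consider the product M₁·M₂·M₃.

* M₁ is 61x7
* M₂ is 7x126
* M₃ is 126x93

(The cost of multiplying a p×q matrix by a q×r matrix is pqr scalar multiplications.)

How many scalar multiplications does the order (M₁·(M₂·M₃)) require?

(M₂·M₃): 7×126 by 126×93 → 7×93, cost 7·126·93 = 82026
(M₁·(M₂·M₃)): 61×7 by 7×93 → 61×93, cost 61·7·93 = 39711; cumulative 121737
Total: 121737 scalar multiplications.

121737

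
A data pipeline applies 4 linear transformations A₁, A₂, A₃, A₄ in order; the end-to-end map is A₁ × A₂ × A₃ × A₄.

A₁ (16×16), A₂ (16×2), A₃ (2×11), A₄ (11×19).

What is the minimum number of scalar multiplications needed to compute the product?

Adjacent pairs: A₁A₂ = 16·16·2 = 512; A₂A₃ = 16·2·11 = 352; A₃A₄ = 2·11·19 = 418.
Length 3: A₁..A₃: k=1: 0+352+16·16·11=3168; k=2: 512+0+16·2·11=864 → min 864 | A₂..A₄: k=2: 0+418+16·2·19=1026; k=3: 352+0+16·11·19=3696 → min 1026.
Length 4: A₁..A₄: k=1: 0+1026+16·16·19=5890; k=2: 512+418+16·2·19=1538; k=3: 864+0+16·11·19=4208 → min 1538.
Optimal order: ((A₁ × A₂) × (A₃ × A₄)) with cost 1538.

1538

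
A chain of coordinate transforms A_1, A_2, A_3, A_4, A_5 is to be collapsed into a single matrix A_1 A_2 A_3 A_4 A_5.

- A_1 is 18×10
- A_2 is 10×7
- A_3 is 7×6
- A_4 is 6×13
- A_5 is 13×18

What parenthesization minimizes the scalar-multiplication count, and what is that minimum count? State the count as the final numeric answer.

Adjacent pairs: A_1A_2 = 18·10·7 = 1260; A_2A_3 = 10·7·6 = 420; A_3A_4 = 7·6·13 = 546; A_4A_5 = 6·13·18 = 1404.
Length 3: A_1..A_3: k=1: 0+420+18·10·6=1500; k=2: 1260+0+18·7·6=2016 → min 1500 | A_2..A_4: k=2: 0+546+10·7·13=1456; k=3: 420+0+10·6·13=1200 → min 1200 | A_3..A_5: k=3: 0+1404+7·6·18=2160; k=4: 546+0+7·13·18=2184 → min 2160.
Length 4: A_1..A_4: k=1: 0+1200+18·10·13=3540; k=2: 1260+546+18·7·13=3444; k=3: 1500+0+18·6·13=2904 → min 2904 | A_2..A_5: k=2: 0+2160+10·7·18=3420; k=3: 420+1404+10·6·18=2904; k=4: 1200+0+10·13·18=3540 → min 2904.
Length 5: A_1..A_5: k=1: 0+2904+18·10·18=6144; k=2: 1260+2160+18·7·18=5688; k=3: 1500+1404+18·6·18=4848; k=4: 2904+0+18·13·18=7116 → min 4848.
Optimal parenthesization: ((A_1 (A_2 A_3)) (A_4 A_5)) with cost 4848.

4848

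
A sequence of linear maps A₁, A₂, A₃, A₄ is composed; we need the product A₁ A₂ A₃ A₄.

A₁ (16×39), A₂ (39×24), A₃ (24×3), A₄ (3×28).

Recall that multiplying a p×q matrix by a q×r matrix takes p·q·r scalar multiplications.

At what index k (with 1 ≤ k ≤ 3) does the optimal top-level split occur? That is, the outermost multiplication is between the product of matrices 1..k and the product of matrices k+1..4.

Adjacent pairs: A₁A₂ = 16·39·24 = 14976; A₂A₃ = 39·24·3 = 2808; A₃A₄ = 24·3·28 = 2016.
Length 3: A₁..A₃: k=1: 0+2808+16·39·3=4680; k=2: 14976+0+16·24·3=16128 → min 4680 | A₂..A₄: k=2: 0+2016+39·24·28=28224; k=3: 2808+0+39·3·28=6084 → min 6084.
Top-level splits: k=1: (A₁..A₁)·(A₂..A₄) → 0+6084+16·39·28 = 23556; k=2: (A₁..A₂)·(A₃..A₄) → 14976+2016+16·24·28 = 27744; k=3: (A₁..A₃)·(A₄..A₄) → 4680+0+16·3·28 = 6024.
Best split is after A₃, i.e. k = 3.

3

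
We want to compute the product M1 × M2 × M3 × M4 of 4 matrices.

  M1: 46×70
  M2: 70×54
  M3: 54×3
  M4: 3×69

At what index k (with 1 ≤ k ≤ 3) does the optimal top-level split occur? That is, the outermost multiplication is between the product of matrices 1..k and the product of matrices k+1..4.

Adjacent pairs: M1M2 = 46·70·54 = 173880; M2M3 = 70·54·3 = 11340; M3M4 = 54·3·69 = 11178.
Length 3: M1..M3: k=1: 0+11340+46·70·3=21000; k=2: 173880+0+46·54·3=181332 → min 21000 | M2..M4: k=2: 0+11178+70·54·69=271998; k=3: 11340+0+70·3·69=25830 → min 25830.
Top-level splits: k=1: (M1..M1)·(M2..M4) → 0+25830+46·70·69 = 248010; k=2: (M1..M2)·(M3..M4) → 173880+11178+46·54·69 = 356454; k=3: (M1..M3)·(M4..M4) → 21000+0+46·3·69 = 30522.
Best split is after M3, i.e. k = 3.

3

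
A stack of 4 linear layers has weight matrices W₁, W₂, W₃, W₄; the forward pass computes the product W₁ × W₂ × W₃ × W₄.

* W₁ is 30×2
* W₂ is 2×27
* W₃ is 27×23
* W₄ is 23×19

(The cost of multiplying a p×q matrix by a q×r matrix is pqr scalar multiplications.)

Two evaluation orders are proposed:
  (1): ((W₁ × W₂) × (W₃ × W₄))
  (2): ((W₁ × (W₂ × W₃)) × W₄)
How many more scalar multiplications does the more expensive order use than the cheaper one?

13077

Order (1) = ((W₁ × W₂) × (W₃ × W₄)): (W₁ × W₂): 30×2 by 2×27 → 30×27, cost 30·2·27 = 1620; (W₃ × W₄): 27×23 by 23×19 → 27×19, cost 27·23·19 = 11799; ((W₁ × W₂) × (W₃ × W₄)): 30×27 by 27×19 → 30×19, cost 30·27·19 = 15390; cumulative 28809. Total 28809.
Order (2) = ((W₁ × (W₂ × W₃)) × W₄): (W₂ × W₃): 2×27 by 27×23 → 2×23, cost 2·27·23 = 1242; (W₁ × (W₂ × W₃)): 30×2 by 2×23 → 30×23, cost 30·2·23 = 1380; cumulative 2622; ((W₁ × (W₂ × W₃)) × W₄): 30×23 by 23×19 → 30×19, cost 30·23·19 = 13110; cumulative 15732. Total 15732.
Difference: |28809 − 15732| = 13077.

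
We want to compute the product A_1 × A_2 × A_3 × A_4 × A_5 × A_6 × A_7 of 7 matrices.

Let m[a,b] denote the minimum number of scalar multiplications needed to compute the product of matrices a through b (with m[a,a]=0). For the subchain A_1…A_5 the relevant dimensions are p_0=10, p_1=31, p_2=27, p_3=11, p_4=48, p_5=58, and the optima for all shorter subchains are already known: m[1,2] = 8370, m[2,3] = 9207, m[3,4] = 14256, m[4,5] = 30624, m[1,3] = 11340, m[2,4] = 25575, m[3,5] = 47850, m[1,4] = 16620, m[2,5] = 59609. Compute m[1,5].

m[1,5] = min over k∈[1,4] of m[1,k]+m[k+1,5]+p_{0}·p_k·p_{5}.
k=1: 0 + 59609 + 10·31·58 = 77589; k=2: 8370 + 47850 + 10·27·58 = 71880; k=3: 11340 + 30624 + 10·11·58 = 48344; k=4: 16620 + 0 + 10·48·58 = 44460.
Minimum: 44460 at k=4.

44460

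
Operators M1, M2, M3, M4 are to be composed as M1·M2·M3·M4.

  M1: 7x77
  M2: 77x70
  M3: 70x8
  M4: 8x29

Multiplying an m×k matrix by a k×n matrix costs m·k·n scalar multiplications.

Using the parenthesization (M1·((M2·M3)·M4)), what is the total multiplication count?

(M2·M3): 77×70 by 70×8 → 77×8, cost 77·70·8 = 43120
((M2·M3)·M4): 77×8 by 8×29 → 77×29, cost 77·8·29 = 17864; cumulative 60984
(M1·((M2·M3)·M4)): 7×77 by 77×29 → 7×29, cost 7·77·29 = 15631; cumulative 76615
Total: 76615 scalar multiplications.

76615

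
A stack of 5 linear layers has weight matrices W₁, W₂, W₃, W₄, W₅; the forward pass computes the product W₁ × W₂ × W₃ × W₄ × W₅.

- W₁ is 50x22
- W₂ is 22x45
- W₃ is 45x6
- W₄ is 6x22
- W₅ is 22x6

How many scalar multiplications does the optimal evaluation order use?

14124

Adjacent pairs: W₁W₂ = 50·22·45 = 49500; W₂W₃ = 22·45·6 = 5940; W₃W₄ = 45·6·22 = 5940; W₄W₅ = 6·22·6 = 792.
Length 3: W₁..W₃: k=1: 0+5940+50·22·6=12540; k=2: 49500+0+50·45·6=63000 → min 12540 | W₂..W₄: k=2: 0+5940+22·45·22=27720; k=3: 5940+0+22·6·22=8844 → min 8844 | W₃..W₅: k=3: 0+792+45·6·6=2412; k=4: 5940+0+45·22·6=11880 → min 2412.
Length 4: W₁..W₄: k=1: 0+8844+50·22·22=33044; k=2: 49500+5940+50·45·22=104940; k=3: 12540+0+50·6·22=19140 → min 19140 | W₂..W₅: k=2: 0+2412+22·45·6=8352; k=3: 5940+792+22·6·6=7524; k=4: 8844+0+22·22·6=11748 → min 7524.
Length 5: W₁..W₅: k=1: 0+7524+50·22·6=14124; k=2: 49500+2412+50·45·6=65412; k=3: 12540+792+50·6·6=15132; k=4: 19140+0+50·22·6=25740 → min 14124.
Optimal order: (W₁ × ((W₂ × W₃) × (W₄ × W₅))) with cost 14124.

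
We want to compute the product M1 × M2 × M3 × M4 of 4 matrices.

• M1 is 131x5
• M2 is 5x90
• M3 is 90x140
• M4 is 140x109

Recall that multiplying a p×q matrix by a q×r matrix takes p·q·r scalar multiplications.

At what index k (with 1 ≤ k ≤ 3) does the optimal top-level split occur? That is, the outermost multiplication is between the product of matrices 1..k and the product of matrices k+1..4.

Adjacent pairs: M1M2 = 131·5·90 = 58950; M2M3 = 5·90·140 = 63000; M3M4 = 90·140·109 = 1373400.
Length 3: M1..M3: k=1: 0+63000+131·5·140=154700; k=2: 58950+0+131·90·140=1709550 → min 154700 | M2..M4: k=2: 0+1373400+5·90·109=1422450; k=3: 63000+0+5·140·109=139300 → min 139300.
Top-level splits: k=1: (M1..M1)·(M2..M4) → 0+139300+131·5·109 = 210695; k=2: (M1..M2)·(M3..M4) → 58950+1373400+131·90·109 = 2717460; k=3: (M1..M3)·(M4..M4) → 154700+0+131·140·109 = 2153760.
Best split is after M1, i.e. k = 1.

1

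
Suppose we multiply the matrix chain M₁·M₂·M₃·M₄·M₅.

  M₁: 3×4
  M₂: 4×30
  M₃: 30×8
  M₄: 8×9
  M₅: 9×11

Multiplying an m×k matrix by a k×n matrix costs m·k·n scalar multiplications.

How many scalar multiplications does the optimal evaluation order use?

1569

Adjacent pairs: M₁M₂ = 3·4·30 = 360; M₂M₃ = 4·30·8 = 960; M₃M₄ = 30·8·9 = 2160; M₄M₅ = 8·9·11 = 792.
Length 3: M₁..M₃: k=1: 0+960+3·4·8=1056; k=2: 360+0+3·30·8=1080 → min 1056 | M₂..M₄: k=2: 0+2160+4·30·9=3240; k=3: 960+0+4·8·9=1248 → min 1248 | M₃..M₅: k=3: 0+792+30·8·11=3432; k=4: 2160+0+30·9·11=5130 → min 3432.
Length 4: M₁..M₄: k=1: 0+1248+3·4·9=1356; k=2: 360+2160+3·30·9=3330; k=3: 1056+0+3·8·9=1272 → min 1272 | M₂..M₅: k=2: 0+3432+4·30·11=4752; k=3: 960+792+4·8·11=2104; k=4: 1248+0+4·9·11=1644 → min 1644.
Length 5: M₁..M₅: k=1: 0+1644+3·4·11=1776; k=2: 360+3432+3·30·11=4782; k=3: 1056+792+3·8·11=2112; k=4: 1272+0+3·9·11=1569 → min 1569.
Optimal order: (((M₁·(M₂·M₃))·M₄)·M₅) with cost 1569.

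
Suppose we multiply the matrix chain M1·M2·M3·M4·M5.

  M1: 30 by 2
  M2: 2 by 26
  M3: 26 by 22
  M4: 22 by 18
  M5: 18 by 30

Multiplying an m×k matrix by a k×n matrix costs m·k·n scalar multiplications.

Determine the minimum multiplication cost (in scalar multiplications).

Adjacent pairs: M1M2 = 30·2·26 = 1560; M2M3 = 2·26·22 = 1144; M3M4 = 26·22·18 = 10296; M4M5 = 22·18·30 = 11880.
Length 3: M1..M3: k=1: 0+1144+30·2·22=2464; k=2: 1560+0+30·26·22=18720 → min 2464 | M2..M4: k=2: 0+10296+2·26·18=11232; k=3: 1144+0+2·22·18=1936 → min 1936 | M3..M5: k=3: 0+11880+26·22·30=29040; k=4: 10296+0+26·18·30=24336 → min 24336.
Length 4: M1..M4: k=1: 0+1936+30·2·18=3016; k=2: 1560+10296+30·26·18=25896; k=3: 2464+0+30·22·18=14344 → min 3016 | M2..M5: k=2: 0+24336+2·26·30=25896; k=3: 1144+11880+2·22·30=14344; k=4: 1936+0+2·18·30=3016 → min 3016.
Length 5: M1..M5: k=1: 0+3016+30·2·30=4816; k=2: 1560+24336+30·26·30=49296; k=3: 2464+11880+30·22·30=34144; k=4: 3016+0+30·18·30=19216 → min 4816.
Optimal order: (M1·(((M2·M3)·M4)·M5)) with cost 4816.

4816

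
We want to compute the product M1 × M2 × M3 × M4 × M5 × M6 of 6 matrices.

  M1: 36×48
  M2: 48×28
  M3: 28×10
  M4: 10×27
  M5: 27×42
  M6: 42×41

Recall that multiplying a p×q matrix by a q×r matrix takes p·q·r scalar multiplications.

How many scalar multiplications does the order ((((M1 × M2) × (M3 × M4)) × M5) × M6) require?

185976

(M1 × M2): 36×48 by 48×28 → 36×28, cost 36·48·28 = 48384
(M3 × M4): 28×10 by 10×27 → 28×27, cost 28·10·27 = 7560
((M1 × M2) × (M3 × M4)): 36×28 by 28×27 → 36×27, cost 36·28·27 = 27216; cumulative 83160
(((M1 × M2) × (M3 × M4)) × M5): 36×27 by 27×42 → 36×42, cost 36·27·42 = 40824; cumulative 123984
((((M1 × M2) × (M3 × M4)) × M5) × M6): 36×42 by 42×41 → 36×41, cost 36·42·41 = 61992; cumulative 185976
Total: 185976 scalar multiplications.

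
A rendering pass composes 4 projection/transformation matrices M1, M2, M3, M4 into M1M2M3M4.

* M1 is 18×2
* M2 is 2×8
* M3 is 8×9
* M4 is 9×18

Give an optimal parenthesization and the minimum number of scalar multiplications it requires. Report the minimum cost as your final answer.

1116

Adjacent pairs: M1M2 = 18·2·8 = 288; M2M3 = 2·8·9 = 144; M3M4 = 8·9·18 = 1296.
Length 3: M1..M3: k=1: 0+144+18·2·9=468; k=2: 288+0+18·8·9=1584 → min 468 | M2..M4: k=2: 0+1296+2·8·18=1584; k=3: 144+0+2·9·18=468 → min 468.
Length 4: M1..M4: k=1: 0+468+18·2·18=1116; k=2: 288+1296+18·8·18=4176; k=3: 468+0+18·9·18=3384 → min 1116.
Optimal parenthesization: (M1((M2M3)M4)) with cost 1116.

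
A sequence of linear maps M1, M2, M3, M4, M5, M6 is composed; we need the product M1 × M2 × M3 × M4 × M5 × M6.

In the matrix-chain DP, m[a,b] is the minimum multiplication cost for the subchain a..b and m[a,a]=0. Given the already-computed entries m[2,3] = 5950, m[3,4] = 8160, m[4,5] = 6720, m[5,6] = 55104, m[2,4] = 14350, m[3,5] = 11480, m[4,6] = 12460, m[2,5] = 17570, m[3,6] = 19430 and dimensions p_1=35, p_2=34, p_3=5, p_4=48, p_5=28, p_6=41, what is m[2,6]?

m[2,6] = min over k∈[2,5] of m[2,k]+m[k+1,6]+p_{1}·p_k·p_{6}.
k=2: 0 + 19430 + 35·34·41 = 68220; k=3: 5950 + 12460 + 35·5·41 = 25585; k=4: 14350 + 55104 + 35·48·41 = 138334; k=5: 17570 + 0 + 35·28·41 = 57750.
Minimum: 25585 at k=3.

25585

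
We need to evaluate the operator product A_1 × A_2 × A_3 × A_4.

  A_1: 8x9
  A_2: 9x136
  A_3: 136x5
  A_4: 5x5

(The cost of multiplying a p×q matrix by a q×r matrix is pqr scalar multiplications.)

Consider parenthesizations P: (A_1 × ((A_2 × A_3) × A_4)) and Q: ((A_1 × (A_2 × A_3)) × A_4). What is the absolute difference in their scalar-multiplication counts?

25

Order P = (A_1 × ((A_2 × A_3) × A_4)): (A_2 × A_3): 9×136 by 136×5 → 9×5, cost 9·136·5 = 6120; ((A_2 × A_3) × A_4): 9×5 by 5×5 → 9×5, cost 9·5·5 = 225; cumulative 6345; (A_1 × ((A_2 × A_3) × A_4)): 8×9 by 9×5 → 8×5, cost 8·9·5 = 360; cumulative 6705. Total 6705.
Order Q = ((A_1 × (A_2 × A_3)) × A_4): (A_2 × A_3): 9×136 by 136×5 → 9×5, cost 9·136·5 = 6120; (A_1 × (A_2 × A_3)): 8×9 by 9×5 → 8×5, cost 8·9·5 = 360; cumulative 6480; ((A_1 × (A_2 × A_3)) × A_4): 8×5 by 5×5 → 8×5, cost 8·5·5 = 200; cumulative 6680. Total 6680.
Difference: |6705 − 6680| = 25.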